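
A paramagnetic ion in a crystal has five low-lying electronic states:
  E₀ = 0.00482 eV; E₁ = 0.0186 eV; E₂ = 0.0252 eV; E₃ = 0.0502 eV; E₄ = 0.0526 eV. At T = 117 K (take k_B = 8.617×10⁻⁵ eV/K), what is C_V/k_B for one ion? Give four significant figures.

k_BT = 8.617×10⁻⁵ × 117 K = 0.0100819 eV.
Eᵢ/kT = 0.478084, 1.84489, 2.49953, 4.97922, 5.21727.
Z = Σ e^(−Eᵢ/kT) = e^(−0.478084) + e^(−1.84489) + e^(−2.49953) + e^(−4.97922) + e^(−5.21727) = 0.619970 + 0.158043 + 0.0821236 + 0.00687943 + 0.00542211 = 0.872438.
⟨E⟩ = 0.00988944 eV, ⟨E²⟩ = 0.000176024 eV².
C_V/k_B = (⟨E²⟩ − ⟨E⟩²)/(kT)² = (0.000176024 − 0.0000978010)/0.000101645 = 0.7696.

0.7696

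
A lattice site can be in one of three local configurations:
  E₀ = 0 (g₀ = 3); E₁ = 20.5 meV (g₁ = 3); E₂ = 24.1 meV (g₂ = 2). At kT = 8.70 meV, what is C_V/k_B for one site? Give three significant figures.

0.656

Eᵢ/kT = 0, 2.3563, 2.7701.
Z = Σ gᵢe^(−Eᵢ/kT) = 3·e^(−0) + 3·e^(−2.3563) + 2·e^(−2.7701) = 3.0000 + 0.28431 + 0.12531 = 3.4096.
⟨E⟩ = 2.5951 meV, ⟨E²⟩ = 56.389 meV².
C_V/k_B = (⟨E²⟩ − ⟨E⟩²)/(kT)² = (56.389 − 6.7345)/75.690 = 0.656.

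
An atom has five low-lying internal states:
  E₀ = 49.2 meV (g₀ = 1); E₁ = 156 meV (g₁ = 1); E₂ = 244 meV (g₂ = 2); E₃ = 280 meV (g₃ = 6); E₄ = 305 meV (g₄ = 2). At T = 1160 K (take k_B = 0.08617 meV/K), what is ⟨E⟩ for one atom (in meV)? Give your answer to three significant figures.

k_BT = 0.08617 × 1160 K = 99.957 meV.
Eᵢ/kT = 0.49221, 1.5607, 2.4410, 2.8012, 3.0513.
Z = Σ gᵢe^(−Eᵢ/kT) = 1·e^(−0.49221) + 1·e^(−1.5607) + 2·e^(−2.4410) + 6·e^(−2.8012) + 2·e^(−3.0513) = 0.61127 + 0.20999 + 0.17415 + 0.36442 + 0.094595 = 1.4544.
⟨E⟩ = Σ Eᵢ gᵢe^(−Eᵢ/kT) / Z = (49.2·0.61127 + 156·0.20999 + 244·0.17415 + 280·0.36442 + 305·0.094595) / 1.4544 = 162 meV.

162 meV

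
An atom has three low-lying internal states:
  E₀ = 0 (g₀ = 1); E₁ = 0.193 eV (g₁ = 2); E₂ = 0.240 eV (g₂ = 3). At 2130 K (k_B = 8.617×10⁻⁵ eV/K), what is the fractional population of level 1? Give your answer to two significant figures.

0.28

k_BT = 8.617×10⁻⁵ × 2130 K = 0.1835 eV.
Eᵢ/kT = 0, 1.052, 1.308.
Z = Σ gᵢe^(−Eᵢ/kT) = 1·e^(−0) + 2·e^(−1.052) + 3·e^(−1.308) = 1.000 + 0.6985 + 0.8111 = 2.510.
P₁ = g₁ e^(−E₁/kT) / Z = 0.6985/2.510 = 0.28.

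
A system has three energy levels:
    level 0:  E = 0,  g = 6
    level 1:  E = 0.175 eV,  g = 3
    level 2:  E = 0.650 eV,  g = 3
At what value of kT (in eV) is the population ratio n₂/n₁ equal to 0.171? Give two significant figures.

n₂/n₁ = (g₂/g₁) exp[−(E₂−E₁)/kT] = 0.171.
⇒ (E₂−E₁)/kT = ln((3/3)/0.171) = ln(5.848) = 1.766.
kT = 0.475 eV / 1.766 = 0.27 eV.

0.27 eV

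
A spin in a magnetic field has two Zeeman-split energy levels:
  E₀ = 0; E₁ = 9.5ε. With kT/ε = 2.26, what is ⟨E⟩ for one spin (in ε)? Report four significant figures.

0.1399 ε

Eᵢ/kT = 0, 4.20354.
Z = Σ e^(−Eᵢ/kT) = e^(−0) + e^(−4.20354) = 1.00000 + 0.0149426 = 1.01494.
⟨E⟩ = Σ Eᵢ e^(−Eᵢ/kT) / Z = (0·1.00000 + 9.5·0.0149426) / 1.01494 = 0.1399 ε.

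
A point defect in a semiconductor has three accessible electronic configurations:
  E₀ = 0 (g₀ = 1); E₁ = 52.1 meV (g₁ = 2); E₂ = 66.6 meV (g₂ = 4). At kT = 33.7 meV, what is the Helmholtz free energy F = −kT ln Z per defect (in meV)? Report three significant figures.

-23.0 meV

Eᵢ/kT = 0, 1.5460, 1.9763.
Z = Σ gᵢe^(−Eᵢ/kT) = 1·e^(−0) + 2·e^(−1.5460) + 4·e^(−1.9763) = 1.0000 + 0.42620 + 0.55432 = 1.9805.
F = −kT ln Z = −33.7 × ln(1.9805) = −33.7 × 0.68335 = -23.0 meV.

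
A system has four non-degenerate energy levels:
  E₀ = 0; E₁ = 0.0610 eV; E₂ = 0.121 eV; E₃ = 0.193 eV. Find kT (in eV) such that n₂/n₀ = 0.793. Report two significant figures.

n₂/n₀ = exp[−(E₂−E₀)/kT] = 0.793.
⇒ (E₂−E₀)/kT = ln(1/0.793) = ln(1.261) = 0.2319.
kT = 0.121 eV / 0.2319 = 0.52 eV.

0.52 eV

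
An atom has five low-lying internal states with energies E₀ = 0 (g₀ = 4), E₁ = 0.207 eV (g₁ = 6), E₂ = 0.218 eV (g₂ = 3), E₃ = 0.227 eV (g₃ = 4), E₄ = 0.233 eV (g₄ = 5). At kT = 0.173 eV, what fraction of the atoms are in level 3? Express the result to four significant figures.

0.1191

Eᵢ/kT = 0, 1.19653, 1.26012, 1.31214, 1.34682.
Z = Σ gᵢe^(−Eᵢ/kT) = 4·e^(−0) + 6·e^(−1.19653) + 3·e^(−1.26012) + 4·e^(−1.31214) + 5·e^(−1.34682) = 4.00000 + 1.81345 + 0.850860 + 1.07697 + 1.30033 = 9.04161.
P₃ = g₃ e^(−E₃/kT) / Z = 1.07697/9.04161 = 0.1191.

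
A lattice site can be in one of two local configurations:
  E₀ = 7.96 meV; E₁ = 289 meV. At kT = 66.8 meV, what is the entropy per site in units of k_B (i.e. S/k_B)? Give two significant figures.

0.076

Eᵢ/kT = 0.1192, 4.326.
Z = Σ e^(−Eᵢ/kT) = e^(−0.1192) + e^(−4.326) = 0.8876 + 0.01322 = 0.9008.
⟨E⟩ = Σ EᵢPᵢ = 12.08 meV.
S/k_B = ln Z + ⟨E⟩/kT = ln(0.9008) + 12.08/66.8 = -0.1045 + 0.1808 = 0.076.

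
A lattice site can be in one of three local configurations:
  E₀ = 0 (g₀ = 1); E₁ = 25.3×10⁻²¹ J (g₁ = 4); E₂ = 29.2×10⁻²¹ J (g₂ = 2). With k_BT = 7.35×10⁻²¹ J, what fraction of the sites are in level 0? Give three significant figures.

Eᵢ/kT = 0, 3.4422, 3.9728.
Z = Σ gᵢe^(−Eᵢ/kT) = 1·e^(−0) + 4·e^(−3.4422) + 2·e^(−3.9728) = 1.0000 + 0.12798 + 0.037641 = 1.1656.
P₀ = g₀ e^(−E₀/kT) / Z = 1.0000/1.1656 = 0.858.

0.858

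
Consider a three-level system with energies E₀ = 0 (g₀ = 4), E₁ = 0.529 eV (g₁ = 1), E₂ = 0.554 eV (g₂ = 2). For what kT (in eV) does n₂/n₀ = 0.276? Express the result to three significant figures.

0.932 eV

n₂/n₀ = (g₂/g₀) exp[−(E₂−E₀)/kT] = 0.276.
⇒ (E₂−E₀)/kT = ln((2/4)/0.276) = ln(1.8116) = 0.59421.
kT = 0.554 eV / 0.59421 = 0.932 eV.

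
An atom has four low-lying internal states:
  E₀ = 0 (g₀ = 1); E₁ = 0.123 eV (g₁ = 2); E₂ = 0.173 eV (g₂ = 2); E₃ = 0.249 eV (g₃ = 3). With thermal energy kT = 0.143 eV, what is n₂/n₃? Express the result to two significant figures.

n₂/n₃ = (g₂/g₃) exp[−(E₂−E₃)/kT] = (2/3) × exp(−(-0.076 eV)/(0.143 eV)) = (2/3) × exp(0.5315) = 1.1.

1.1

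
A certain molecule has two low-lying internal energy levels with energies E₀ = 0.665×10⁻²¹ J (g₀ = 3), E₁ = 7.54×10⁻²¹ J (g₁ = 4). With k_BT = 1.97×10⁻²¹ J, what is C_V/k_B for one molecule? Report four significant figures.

0.4574

Eᵢ/kT = 0.337563, 3.82741.
Z = Σ gᵢe^(−Eᵢ/kT) = 3·e^(−0.337563) + 4·e^(−3.82741) = 2.14052 + 0.0870637 = 2.22758.
⟨E⟩ = 0.933707, ⟨E²⟩ = 2.64695.
C_V/k_B = (⟨E²⟩ − ⟨E⟩²)/(kT)² = (2.64695 − 0.871809)/3.88090 = 0.4574.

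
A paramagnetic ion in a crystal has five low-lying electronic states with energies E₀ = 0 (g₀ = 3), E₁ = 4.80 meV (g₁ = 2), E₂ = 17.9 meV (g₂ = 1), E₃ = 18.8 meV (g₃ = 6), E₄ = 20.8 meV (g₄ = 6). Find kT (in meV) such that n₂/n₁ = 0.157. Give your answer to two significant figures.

11 meV

n₂/n₁ = (g₂/g₁) exp[−(E₂−E₁)/kT] = 0.157.
⇒ (E₂−E₁)/kT = ln((1/2)/0.157) = ln(3.185) = 1.158.
kT = 13.10 meV / 1.158 = 11 meV.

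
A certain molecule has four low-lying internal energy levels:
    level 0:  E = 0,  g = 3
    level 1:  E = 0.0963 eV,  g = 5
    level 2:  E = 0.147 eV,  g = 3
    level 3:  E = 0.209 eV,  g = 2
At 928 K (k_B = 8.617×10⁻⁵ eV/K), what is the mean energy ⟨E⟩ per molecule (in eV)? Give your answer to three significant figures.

k_BT = 8.617×10⁻⁵ × 928 K = 0.079966 eV.
Eᵢ/kT = 0, 1.2043, 1.8383, 2.6136.
Z = Σ gᵢe^(−Eᵢ/kT) = 3·e^(−0) + 5·e^(−1.2043) + 3·e^(−1.8383) + 2·e^(−2.6136) = 3.0000 + 1.4995 + 0.47726 + 0.14654 = 5.1233.
⟨E⟩ = Σ Eᵢ gᵢe^(−Eᵢ/kT) / Z = (0·3.0000 + 0.0963·1.4995 + 0.147·0.47726 + 0.209·0.14654) / 5.1233 = 0.0479 eV.

0.0479 eV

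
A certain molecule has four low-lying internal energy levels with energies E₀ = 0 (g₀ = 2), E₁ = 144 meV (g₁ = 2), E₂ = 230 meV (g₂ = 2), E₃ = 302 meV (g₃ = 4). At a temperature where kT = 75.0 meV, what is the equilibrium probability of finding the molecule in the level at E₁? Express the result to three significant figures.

0.119

Eᵢ/kT = 0, 1.9200, 3.0667, 4.0267.
Z = Σ gᵢe^(−Eᵢ/kT) = 2·e^(−0) + 2·e^(−1.9200) + 2·e^(−3.0667) + 4·e^(−4.0267) = 2.0000 + 0.29321 + 0.093149 + 0.071332 = 2.4577.
P₁ = g₁ e^(−E₁/kT) / Z = 0.29321/2.4577 = 0.119.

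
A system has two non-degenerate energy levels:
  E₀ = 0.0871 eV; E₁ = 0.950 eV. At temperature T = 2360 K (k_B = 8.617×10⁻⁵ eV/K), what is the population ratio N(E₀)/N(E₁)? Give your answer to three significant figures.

k_BT = 8.617×10⁻⁵ × 2360 K = 0.20336 eV.
n₀/n₁ = exp[−(E₀−E₁)/kT] = exp(−(-0.8629 eV)/(0.20336 eV)) = exp(4.2432) = 69.6.

69.6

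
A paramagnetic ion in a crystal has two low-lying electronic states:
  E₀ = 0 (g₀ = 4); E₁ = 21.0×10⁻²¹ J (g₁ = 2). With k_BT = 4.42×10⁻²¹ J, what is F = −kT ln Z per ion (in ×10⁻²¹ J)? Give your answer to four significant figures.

-6.146 ×10⁻²¹ J

Eᵢ/kT = 0, 4.75113.
Z = Σ gᵢe^(−Eᵢ/kT) = 4·e^(−0) + 2·e^(−4.75113) = 4.00000 + 0.0172838 = 4.01728.
F = −kT ln Z = −4.42 × ln(4.01728) = −4.42 × 1.39061 = -6.146 ×10⁻²¹ J.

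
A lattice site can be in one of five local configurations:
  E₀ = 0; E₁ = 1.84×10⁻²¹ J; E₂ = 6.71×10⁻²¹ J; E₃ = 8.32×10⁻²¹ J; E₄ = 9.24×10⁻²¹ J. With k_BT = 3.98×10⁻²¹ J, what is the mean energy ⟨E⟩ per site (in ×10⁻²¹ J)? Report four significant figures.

2.129 ×10⁻²¹ J

Eᵢ/kT = 0, 0.462312, 1.68593, 2.09045, 2.32161.
Z = Σ e^(−Eᵢ/kT) = e^(−0) + e^(−0.462312) + e^(−1.68593) + e^(−2.09045) + e^(−2.32161) = 1.00000 + 0.629826 + 0.185272 + 0.123631 + 0.0981155 = 2.03684.
⟨E⟩ = Σ Eᵢ e^(−Eᵢ/kT) / Z = (0·1.00000 + 1.84·0.629826 + 6.71·0.185272 + 8.32·0.123631 + 9.24·0.0981155) / 2.03684 = 2.129 ×10⁻²¹ J.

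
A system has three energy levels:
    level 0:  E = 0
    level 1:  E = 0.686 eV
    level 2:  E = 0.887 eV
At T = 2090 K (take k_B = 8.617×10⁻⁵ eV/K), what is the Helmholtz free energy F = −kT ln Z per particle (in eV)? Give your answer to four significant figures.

k_BT = 8.617×10⁻⁵ × 2090 K = 0.180095 eV.
Eᵢ/kT = 0, 3.80910, 4.92518.
Z = Σ e^(−Eᵢ/kT) = e^(−0) + e^(−3.80910) + e^(−4.92518) = 1.00000 + 0.0221681 + 0.00726142 = 1.02943.
F = −kT ln Z = −0.180095 × ln(1.02943) = −0.180095 × 0.0290053 = -0.005224 eV.

-0.005224 eV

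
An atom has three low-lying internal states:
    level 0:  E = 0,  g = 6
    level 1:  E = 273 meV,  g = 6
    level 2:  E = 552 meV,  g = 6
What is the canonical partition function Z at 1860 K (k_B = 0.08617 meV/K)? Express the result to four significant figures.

k_BT = 0.08617 × 1860 K = 160.276 meV.
Eᵢ/kT = 0, 1.70331, 3.44406.
Z = Σ gᵢe^(−Eᵢ/kT) = 6·e^(−0) + 6·e^(−1.70331) + 6·e^(−3.44406) = 6.00000 + 1.09248 + 0.191609 = 7.28409.

Z = 7.284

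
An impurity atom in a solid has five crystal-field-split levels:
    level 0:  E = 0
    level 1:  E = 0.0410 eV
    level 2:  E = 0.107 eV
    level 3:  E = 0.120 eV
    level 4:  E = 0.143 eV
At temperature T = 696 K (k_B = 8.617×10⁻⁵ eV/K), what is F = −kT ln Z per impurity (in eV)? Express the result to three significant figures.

-0.0385 eV

k_BT = 8.617×10⁻⁵ × 696 K = 0.059974 eV.
Eᵢ/kT = 0, 0.68363, 1.7841, 2.0009, 2.3844.
Z = Σ e^(−Eᵢ/kT) = e^(−0) + e^(−0.68363) + e^(−1.7841) + e^(−2.0009) + e^(−2.3844) = 1.0000 + 0.50478 + 0.16795 + 0.13521 + 0.092144 = 1.9001.
F = −kT ln Z = −0.059974 × ln(1.9001) = −0.059974 × 0.64191 = -0.0385 eV.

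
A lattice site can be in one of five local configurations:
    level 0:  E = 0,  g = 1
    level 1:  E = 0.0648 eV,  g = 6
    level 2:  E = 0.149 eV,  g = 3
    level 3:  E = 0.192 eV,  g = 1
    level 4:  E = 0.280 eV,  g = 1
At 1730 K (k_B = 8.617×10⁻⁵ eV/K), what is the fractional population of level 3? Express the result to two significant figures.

k_BT = 8.617×10⁻⁵ × 1730 K = 0.1491 eV.
Eᵢ/kT = 0, 0.4346, 0.9993, 1.288, 1.878.
Z = Σ gᵢe^(−Eᵢ/kT) = 1·e^(−0) + 6·e^(−0.4346) + 3·e^(−0.9993) + 1·e^(−1.288) + 1·e^(−1.878) = 1.000 + 3.885 + 1.104 + 0.2758 + 0.1529 = 6.418.
P₃ = g₃ e^(−E₃/kT) / Z = 0.2758/6.418 = 0.043.

0.043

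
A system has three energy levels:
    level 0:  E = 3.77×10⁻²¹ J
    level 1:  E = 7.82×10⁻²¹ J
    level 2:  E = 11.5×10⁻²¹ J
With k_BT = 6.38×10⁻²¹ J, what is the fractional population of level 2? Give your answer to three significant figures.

Eᵢ/kT = 0.59091, 1.2257, 1.8025.
Z = Σ e^(−Eᵢ/kT) = e^(−0.59091) + e^(−1.2257) + e^(−1.8025) = 0.55382 + 0.29355 + 0.16489 = 1.0123.
P₂ = e^(−E₂/kT) / Z = 0.16489/1.0123 = 0.163.

0.163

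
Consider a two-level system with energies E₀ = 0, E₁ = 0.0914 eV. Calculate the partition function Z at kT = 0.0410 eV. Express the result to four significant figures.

Eᵢ/kT = 0, 2.22927.
Z = Σ e^(−Eᵢ/kT) = e^(−0) + e^(−2.22927) = 1.00000 + 0.107607 = 1.10761.

Z = 1.108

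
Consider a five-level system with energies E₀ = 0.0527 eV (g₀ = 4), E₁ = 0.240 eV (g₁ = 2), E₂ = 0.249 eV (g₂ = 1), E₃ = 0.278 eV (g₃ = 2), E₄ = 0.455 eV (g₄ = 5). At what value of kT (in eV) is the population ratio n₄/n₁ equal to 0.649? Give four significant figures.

0.1594 eV

n₄/n₁ = (g₄/g₁) exp[−(E₄−E₁)/kT] = 0.649.
⇒ (E₄−E₁)/kT = ln((5/2)/0.649) = ln(3.85208) = 1.34861.
kT = 0.215 eV / 1.34861 = 0.1594 eV.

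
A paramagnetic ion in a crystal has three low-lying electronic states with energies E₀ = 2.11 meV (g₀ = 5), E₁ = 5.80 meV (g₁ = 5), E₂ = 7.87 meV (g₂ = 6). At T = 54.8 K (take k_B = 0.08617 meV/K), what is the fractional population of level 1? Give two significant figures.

k_BT = 0.08617 × 54.8 K = 4.722 meV.
Eᵢ/kT = 0.4468, 1.228, 1.667.
Z = Σ gᵢe^(−Eᵢ/kT) = 5·e^(−0.4468) + 5·e^(−1.228) + 6·e^(−1.667) = 3.198 + 1.464 + 1.133 = 5.795.
P₁ = g₁ e^(−E₁/kT) / Z = 1.464/5.795 = 0.25.

0.25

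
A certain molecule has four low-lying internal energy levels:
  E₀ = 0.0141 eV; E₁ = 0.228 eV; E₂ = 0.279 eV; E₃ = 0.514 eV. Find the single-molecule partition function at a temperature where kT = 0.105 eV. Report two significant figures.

Z = 1.1

Eᵢ/kT = 0.1343, 2.171, 2.657, 4.895.
Z = Σ e^(−Eᵢ/kT) = e^(−0.1343) + e^(−2.171) + e^(−2.657) + e^(−4.895) = 0.8743 + 0.1141 + 0.07016 + 0.007484 = 1.066.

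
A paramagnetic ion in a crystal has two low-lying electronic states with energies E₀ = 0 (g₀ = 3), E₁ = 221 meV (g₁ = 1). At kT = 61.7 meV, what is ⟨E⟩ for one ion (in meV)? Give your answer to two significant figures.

2.0 meV

Eᵢ/kT = 0, 3.582.
Z = Σ gᵢe^(−Eᵢ/kT) = 3·e^(−0) + 1·e^(−3.582) = 3.000 + 0.02782 = 3.028.
⟨E⟩ = Σ Eᵢ gᵢe^(−Eᵢ/kT) / Z = (0·3.000 + 221·0.02782) / 3.028 = 2.0 meV.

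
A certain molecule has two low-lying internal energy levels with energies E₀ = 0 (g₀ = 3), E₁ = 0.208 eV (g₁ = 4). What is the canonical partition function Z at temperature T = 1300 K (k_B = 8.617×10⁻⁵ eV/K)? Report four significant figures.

Z = 3.625

k_BT = 8.617×10⁻⁵ × 1300 K = 0.112021 eV.
Eᵢ/kT = 0, 1.85679.
Z = Σ gᵢe^(−Eᵢ/kT) = 3·e^(−0) + 4·e^(−1.85679) = 3.00000 + 0.624693 = 3.62469.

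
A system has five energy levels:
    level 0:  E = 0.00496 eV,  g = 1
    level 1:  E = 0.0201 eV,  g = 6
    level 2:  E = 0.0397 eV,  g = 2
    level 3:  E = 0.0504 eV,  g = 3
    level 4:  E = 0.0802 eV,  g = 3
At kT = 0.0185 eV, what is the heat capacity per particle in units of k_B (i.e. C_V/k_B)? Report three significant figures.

0.526

Eᵢ/kT = 0.26811, 1.0865, 2.1459, 2.7243, 4.3351.
Z = Σ gᵢe^(−Eᵢ/kT) = 1·e^(−0.26811) + 6·e^(−1.0865) + 2·e^(−2.1459) + 3·e^(−2.7243) + 3·e^(−4.3351) = 0.76482 + 2.0244 + 0.23393 + 0.19678 + 0.039302 = 3.2592.
⟨E⟩ = 0.020508 eV, ⟨E²⟩ = 0.00060077 eV².
C_V/k_B = (⟨E²⟩ − ⟨E⟩²)/(kT)² = (0.00060077 − 0.00042058)/0.00034225 = 0.526.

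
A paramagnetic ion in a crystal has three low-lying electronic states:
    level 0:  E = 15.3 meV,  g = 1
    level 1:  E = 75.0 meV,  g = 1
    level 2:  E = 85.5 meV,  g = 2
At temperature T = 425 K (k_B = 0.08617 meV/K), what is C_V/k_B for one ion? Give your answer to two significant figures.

0.72

k_BT = 0.08617 × 425 K = 36.62 meV.
Eᵢ/kT = 0.4178, 2.048, 2.335.
Z = Σ gᵢe^(−Eᵢ/kT) = 1·e^(−0.4178) + 1·e^(−2.048) + 2·e^(−2.335) = 0.6585 + 0.1290 + 0.1936 = 0.9811.
⟨E⟩ = 37.00 meV, ⟨E²⟩ = 2339 meV².
C_V/k_B = (⟨E²⟩ − ⟨E⟩²)/(kT)² = (2339 − 1369)/1341 = 0.72.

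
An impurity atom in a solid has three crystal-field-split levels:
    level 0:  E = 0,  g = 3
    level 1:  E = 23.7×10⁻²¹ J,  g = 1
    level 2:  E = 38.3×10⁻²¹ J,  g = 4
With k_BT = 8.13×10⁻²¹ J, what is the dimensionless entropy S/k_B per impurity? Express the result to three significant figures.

Eᵢ/kT = 0, 2.9151, 4.7109.
Z = Σ gᵢe^(−Eᵢ/kT) = 3·e^(−0) + 1·e^(−2.9151) + 4·e^(−4.7109) = 3.0000 + 0.054199 + 0.035987 = 3.0902.
⟨E⟩ = Σ EᵢPᵢ = 0.86170 ×10⁻²¹ J.
S/k_B = ln Z + ⟨E⟩/kT = ln(3.0902) + 0.86170/8.13 = 1.1282 + 0.10599 = 1.23.

1.23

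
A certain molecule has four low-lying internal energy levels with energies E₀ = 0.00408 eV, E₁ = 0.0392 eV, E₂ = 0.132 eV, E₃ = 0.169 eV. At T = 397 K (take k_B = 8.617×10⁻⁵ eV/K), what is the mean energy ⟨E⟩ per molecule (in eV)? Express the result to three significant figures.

0.0163 eV

k_BT = 8.617×10⁻⁵ × 397 K = 0.034209 eV.
Eᵢ/kT = 0.11927, 1.1459, 3.8586, 4.9402.
Z = Σ e^(−Eᵢ/kT) = e^(−0.11927) + e^(−1.1459) + e^(−3.8586) + e^(−4.9402) = 0.88757 + 0.31794 + 0.021098 + 0.0071532 = 1.2338.
⟨E⟩ = Σ Eᵢ e^(−Eᵢ/kT) / Z = (0.00408·0.88757 + 0.0392·0.31794 + 0.132·0.021098 + 0.169·0.0071532) / 1.2338 = 0.0163 eV.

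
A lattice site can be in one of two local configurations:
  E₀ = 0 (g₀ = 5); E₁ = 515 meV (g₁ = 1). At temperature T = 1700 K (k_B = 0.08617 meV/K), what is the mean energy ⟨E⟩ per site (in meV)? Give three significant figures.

k_BT = 0.08617 × 1700 K = 146.49 meV.
Eᵢ/kT = 0, 3.5156.
Z = Σ gᵢe^(−Eᵢ/kT) = 5·e^(−0) + 1·e^(−3.5156) = 5.0000 + 0.029730 = 5.0297.
⟨E⟩ = Σ Eᵢ gᵢe^(−Eᵢ/kT) / Z = (0·5.0000 + 515·0.029730) / 5.0297 = 3.04 meV.

3.04 meV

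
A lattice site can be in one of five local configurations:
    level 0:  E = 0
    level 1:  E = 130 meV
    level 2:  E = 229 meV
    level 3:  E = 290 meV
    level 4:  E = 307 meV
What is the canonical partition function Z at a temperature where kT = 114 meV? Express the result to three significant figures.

Eᵢ/kT = 0, 1.1404, 2.0088, 2.5439, 2.6930.
Z = Σ e^(−Eᵢ/kT) = e^(−0) + e^(−1.1404) + e^(−2.0088) + e^(−2.5439) + e^(−2.6930) = 1.0000 + 0.31969 + 0.13415 + 0.078559 + 0.067678 = 1.6001.

Z = 1.60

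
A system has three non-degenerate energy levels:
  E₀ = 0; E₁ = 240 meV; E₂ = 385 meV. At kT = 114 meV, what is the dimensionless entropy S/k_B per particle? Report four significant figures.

Eᵢ/kT = 0, 2.10526, 3.37719.
Z = Σ e^(−Eᵢ/kT) = e^(−0) + e^(−2.10526) + e^(−3.37719) = 1.00000 + 0.121814 + 0.0341433 = 1.15596.
⟨E⟩ = Σ EᵢPᵢ = 36.6626 meV.
S/k_B = ln Z + ⟨E⟩/kT = ln(1.15596) + 36.6626/114 = 0.144931 + 0.321602 = 0.4665.

0.4665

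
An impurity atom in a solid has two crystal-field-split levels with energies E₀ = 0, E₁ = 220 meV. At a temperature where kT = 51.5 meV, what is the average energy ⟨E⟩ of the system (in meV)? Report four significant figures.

Eᵢ/kT = 0, 4.27184.
Z = Σ e^(−Eᵢ/kT) = e^(−0) + e^(−4.27184) = 1.00000 + 0.0139561 = 1.01396.
⟨E⟩ = Σ Eᵢ e^(−Eᵢ/kT) / Z = (0·1.00000 + 220·0.0139561) / 1.01396 = 3.028 meV.

3.028 meV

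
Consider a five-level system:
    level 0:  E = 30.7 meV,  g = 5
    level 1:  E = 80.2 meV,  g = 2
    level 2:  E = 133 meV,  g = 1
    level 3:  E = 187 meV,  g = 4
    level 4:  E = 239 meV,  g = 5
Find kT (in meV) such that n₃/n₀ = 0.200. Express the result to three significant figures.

n₃/n₀ = (g₃/g₀) exp[−(E₃−E₀)/kT] = 0.200.
⇒ (E₃−E₀)/kT = ln((4/5)/0.200) = ln(4.0000) = 1.3863.
kT = 156.3 meV / 1.3863 = 113 meV.

113 meV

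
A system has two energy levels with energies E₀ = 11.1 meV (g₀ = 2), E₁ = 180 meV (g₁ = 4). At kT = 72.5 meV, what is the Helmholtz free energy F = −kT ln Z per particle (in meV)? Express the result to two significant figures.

-52 meV

Eᵢ/kT = 0.1531, 2.483.
Z = Σ gᵢe^(−Eᵢ/kT) = 2·e^(−0.1531) + 4·e^(−2.483) = 1.716 + 0.3340 = 2.050.
F = −kT ln Z = −72.5 × ln(2.050) = −72.5 × 0.7178 = -52 meV.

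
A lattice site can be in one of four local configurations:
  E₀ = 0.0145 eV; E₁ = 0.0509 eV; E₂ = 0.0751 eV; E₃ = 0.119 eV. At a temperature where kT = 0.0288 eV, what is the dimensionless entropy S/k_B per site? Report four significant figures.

Eᵢ/kT = 0.503472, 1.76736, 2.60764, 4.13194.
Z = Σ e^(−Eᵢ/kT) = e^(−0.503472) + e^(−1.76736) + e^(−2.60764) + e^(−4.13194) = 0.604428 + 0.170783 + 0.0737083 + 0.0160517 = 0.864971.
⟨E⟩ = Σ EᵢPᵢ = 0.0287902 eV.
S/k_B = ln Z + ⟨E⟩/kT = ln(0.864971) + 0.0287902/0.0288 = -0.145059 + 0.999660 = 0.8546.

0.8546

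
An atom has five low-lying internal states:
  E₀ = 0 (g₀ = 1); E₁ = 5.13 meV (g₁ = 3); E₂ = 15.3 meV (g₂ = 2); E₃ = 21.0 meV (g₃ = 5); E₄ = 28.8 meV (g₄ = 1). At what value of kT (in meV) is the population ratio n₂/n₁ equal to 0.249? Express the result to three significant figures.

10.3 meV

n₂/n₁ = (g₂/g₁) exp[−(E₂−E₁)/kT] = 0.249.
⇒ (E₂−E₁)/kT = ln((2/3)/0.249) = ln(2.6774) = 0.98485.
kT = 10.17 meV / 0.98485 = 10.3 meV.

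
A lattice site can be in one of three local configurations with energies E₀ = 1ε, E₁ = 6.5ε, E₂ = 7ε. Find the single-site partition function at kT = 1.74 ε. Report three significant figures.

Z = 0.605

Eᵢ/kT = 0.57471, 3.7356, 4.0230.
Z = Σ e^(−Eᵢ/kT) = e^(−0.57471) + e^(−3.7356) + e^(−4.0230) = 0.56287 + 0.023859 + 0.017899 = 0.60463.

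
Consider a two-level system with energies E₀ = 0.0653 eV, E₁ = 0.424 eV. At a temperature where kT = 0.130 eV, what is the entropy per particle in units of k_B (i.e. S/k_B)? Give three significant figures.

Eᵢ/kT = 0.50231, 3.2615.
Z = Σ e^(−Eᵢ/kT) = e^(−0.50231) + e^(−3.2615) = 0.60513 + 0.038331 = 0.64346.
⟨E⟩ = Σ EᵢPᵢ = 0.086668 eV.
S/k_B = ln Z + ⟨E⟩/kT = ln(0.64346) + 0.086668/0.130 = -0.44090 + 0.66668 = 0.226.

0.226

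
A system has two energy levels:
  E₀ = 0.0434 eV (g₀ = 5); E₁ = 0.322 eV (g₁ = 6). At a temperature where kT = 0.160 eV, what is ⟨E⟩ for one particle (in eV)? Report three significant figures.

0.0918 eV

Eᵢ/kT = 0.27125, 2.0125.
Z = Σ gᵢe^(−Eᵢ/kT) = 5·e^(−0.27125) + 6·e^(−2.0125) = 3.8121 + 0.80192 = 4.6140.
⟨E⟩ = Σ Eᵢ gᵢe^(−Eᵢ/kT) / Z = (0.0434·3.8121 + 0.322·0.80192) / 4.6140 = 0.0918 eV.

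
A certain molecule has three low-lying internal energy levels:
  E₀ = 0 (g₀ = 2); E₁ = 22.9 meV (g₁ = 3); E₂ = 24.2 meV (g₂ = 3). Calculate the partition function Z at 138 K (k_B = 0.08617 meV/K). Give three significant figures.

Z = 2.83

k_BT = 0.08617 × 138 K = 11.891 meV.
Eᵢ/kT = 0, 1.9258, 2.0352.
Z = Σ gᵢe^(−Eᵢ/kT) = 2·e^(−0) + 3·e^(−1.9258) + 3·e^(−2.0352) = 2.0000 + 0.43728 + 0.39196 = 2.8292.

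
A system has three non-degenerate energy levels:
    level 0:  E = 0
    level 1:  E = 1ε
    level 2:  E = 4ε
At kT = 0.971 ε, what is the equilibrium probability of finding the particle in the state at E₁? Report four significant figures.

Eᵢ/kT = 0, 1.02987, 4.11946.
Z = Σ e^(−Eᵢ/kT) = e^(−0) + e^(−1.02987) + e^(−4.11946) = 1.00000 + 0.357053 + 0.0162533 = 1.37331.
P₁ = e^(−E₁/kT) / Z = 0.357053/1.37331 = 0.2600.

0.2600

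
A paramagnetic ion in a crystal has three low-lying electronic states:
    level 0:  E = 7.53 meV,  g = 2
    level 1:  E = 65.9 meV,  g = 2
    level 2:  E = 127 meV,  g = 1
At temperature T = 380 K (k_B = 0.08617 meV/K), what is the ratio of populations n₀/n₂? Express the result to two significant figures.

k_BT = 0.08617 × 380 K = 32.74 meV.
n₀/n₂ = (g₀/g₂) exp[−(E₀−E₂)/kT] = (2/1) × exp(−(-119.47 meV)/(32.74 meV)) = (2/1) × exp(3.649) = 77.

77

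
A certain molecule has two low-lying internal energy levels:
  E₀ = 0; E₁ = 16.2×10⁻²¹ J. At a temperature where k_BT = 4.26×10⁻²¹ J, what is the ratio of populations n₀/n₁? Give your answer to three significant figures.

n₀/n₁ = exp[−(E₀−E₁)/kT] = exp(−(-16.2 ×10⁻²¹ J)/(4.26 ×10⁻²¹ J)) = exp(3.8028) = 44.8.

44.8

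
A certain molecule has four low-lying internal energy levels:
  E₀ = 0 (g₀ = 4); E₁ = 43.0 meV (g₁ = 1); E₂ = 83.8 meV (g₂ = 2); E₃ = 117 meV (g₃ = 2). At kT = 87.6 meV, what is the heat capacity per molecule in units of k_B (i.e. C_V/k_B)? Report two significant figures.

Eᵢ/kT = 0, 0.4909, 0.9566, 1.336.
Z = Σ gᵢe^(−Eᵢ/kT) = 4·e^(−0) + 1·e^(−0.4909) + 2·e^(−0.9566) + 2·e^(−1.336) = 4.000 + 0.6121 + 0.7684 + 0.5258 = 5.906.
⟨E⟩ = 25.78 meV, ⟨E²⟩ = 2324 meV².
C_V/k_B = (⟨E²⟩ − ⟨E⟩²)/(kT)² = (2324 − 664.6)/7674 = 0.22.

0.22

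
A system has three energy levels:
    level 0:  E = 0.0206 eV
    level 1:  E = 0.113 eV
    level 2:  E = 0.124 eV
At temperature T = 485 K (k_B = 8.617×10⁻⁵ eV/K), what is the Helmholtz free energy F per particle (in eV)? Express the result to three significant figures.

k_BT = 8.617×10⁻⁵ × 485 K = 0.041792 eV.
Eᵢ/kT = 0.49292, 2.7039, 2.9671.
Z = Σ e^(−Eᵢ/kT) = e^(−0.49292) + e^(−2.7039) + e^(−2.9671) = 0.61084 + 0.066944 + 0.051452 = 0.72924.
F = −kT ln Z = −0.041792 × ln(0.72924) = −0.041792 × -0.31575 = 0.0132 eV.

0.0132 eV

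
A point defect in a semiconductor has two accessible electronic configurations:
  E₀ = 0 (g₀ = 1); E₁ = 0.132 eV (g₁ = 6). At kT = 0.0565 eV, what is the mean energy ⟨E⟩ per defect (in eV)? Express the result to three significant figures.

0.0485 eV

Eᵢ/kT = 0, 2.3363.
Z = Σ gᵢe^(−Eᵢ/kT) = 1·e^(−0) + 6·e^(−2.3363) = 1.0000 + 0.58011 = 1.5801.
⟨E⟩ = Σ Eᵢ gᵢe^(−Eᵢ/kT) / Z = (0·1.0000 + 0.132·0.58011) / 1.5801 = 0.0485 eV.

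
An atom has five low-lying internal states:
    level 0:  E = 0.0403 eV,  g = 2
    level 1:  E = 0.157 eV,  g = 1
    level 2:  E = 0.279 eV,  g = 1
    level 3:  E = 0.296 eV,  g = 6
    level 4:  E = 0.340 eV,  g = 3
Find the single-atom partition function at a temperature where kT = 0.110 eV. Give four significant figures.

Eᵢ/kT = 0.366364, 1.42727, 2.53636, 2.69091, 3.09091.
Z = Σ gᵢe^(−Eᵢ/kT) = 2·e^(−0.366364) + 1·e^(−1.42727) + 1·e^(−2.53636) + 6·e^(−2.69091) + 3·e^(−3.09091) = 1.38650 + 0.239963 + 0.0791540 + 0.406915 + 0.136382 = 2.24891.

Z = 2.249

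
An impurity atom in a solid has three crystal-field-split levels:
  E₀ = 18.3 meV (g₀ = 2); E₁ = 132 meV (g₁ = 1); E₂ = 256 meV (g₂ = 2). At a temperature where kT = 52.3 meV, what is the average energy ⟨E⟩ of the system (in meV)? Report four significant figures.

26.72 meV

Eᵢ/kT = 0.349904, 2.52390, 4.89484.
Z = Σ gᵢe^(−Eᵢ/kT) = 2·e^(−0.349904) + 1·e^(−2.52390) + 2·e^(−4.89484) = 1.40951 + 0.0801464 + 0.0149702 = 1.50463.
⟨E⟩ = Σ Eᵢ gᵢe^(−Eᵢ/kT) / Z = (18.3·1.40951 + 132·0.0801464 + 256·0.0149702) / 1.50463 = 26.72 meV.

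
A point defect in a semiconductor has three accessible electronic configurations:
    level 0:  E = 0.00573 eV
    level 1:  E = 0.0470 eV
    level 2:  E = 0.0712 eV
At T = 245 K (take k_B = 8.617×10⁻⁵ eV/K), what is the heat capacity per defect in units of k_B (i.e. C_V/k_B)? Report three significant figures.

k_BT = 8.617×10⁻⁵ × 245 K = 0.021112 eV.
Eᵢ/kT = 0.27141, 2.2262, 3.3725.
Z = Σ e^(−Eᵢ/kT) = e^(−0.27141) + e^(−2.2262) + e^(−3.3725) = 0.76230 + 0.10794 + 0.034304 = 0.90454.
⟨E⟩ = 0.013138 eV, ⟨E²⟩ = 0.00048353 eV².
C_V/k_B = (⟨E²⟩ − ⟨E⟩²)/(kT)² = (0.00048353 − 0.00017261)/0.00044572 = 0.698.

0.698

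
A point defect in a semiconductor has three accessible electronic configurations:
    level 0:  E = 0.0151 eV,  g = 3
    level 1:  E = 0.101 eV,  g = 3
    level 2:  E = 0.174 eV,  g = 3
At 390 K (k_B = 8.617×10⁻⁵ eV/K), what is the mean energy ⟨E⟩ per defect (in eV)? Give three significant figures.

k_BT = 8.617×10⁻⁵ × 390 K = 0.033606 eV.
Eᵢ/kT = 0.44932, 3.0054, 5.1776.
Z = Σ gᵢe^(−Eᵢ/kT) = 3·e^(−0.44932) + 3·e^(−3.0054) + 3·e^(−5.1776) = 1.9142 + 0.14856 + 0.016925 = 2.0797.
⟨E⟩ = Σ Eᵢ gᵢe^(−Eᵢ/kT) / Z = (0.0151·1.9142 + 0.101·0.14856 + 0.174·0.016925) / 2.0797 = 0.0225 eV.

0.0225 eV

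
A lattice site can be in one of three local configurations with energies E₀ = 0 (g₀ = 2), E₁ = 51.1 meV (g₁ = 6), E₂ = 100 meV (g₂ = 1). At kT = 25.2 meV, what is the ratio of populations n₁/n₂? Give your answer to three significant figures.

41.8

n₁/n₂ = (g₁/g₂) exp[−(E₁−E₂)/kT] = (6/1) × exp(−(-48.9 meV)/(25.2 meV)) = (6/1) × exp(1.9405) = 41.8.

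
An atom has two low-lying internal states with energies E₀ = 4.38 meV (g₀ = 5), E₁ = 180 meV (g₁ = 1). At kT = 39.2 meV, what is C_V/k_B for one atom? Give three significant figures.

Eᵢ/kT = 0.11173, 4.5918.
Z = Σ gᵢe^(−Eᵢ/kT) = 5·e^(−0.11173) + 1·e^(−4.5918) = 4.4714 + 0.010135 = 4.4815.
⟨E⟩ = 4.7772 meV, ⟨E²⟩ = 92.414 meV².
C_V/k_B = (⟨E²⟩ − ⟨E⟩²)/(kT)² = (92.414 − 22.822)/1536.6 = 0.0453.

0.0453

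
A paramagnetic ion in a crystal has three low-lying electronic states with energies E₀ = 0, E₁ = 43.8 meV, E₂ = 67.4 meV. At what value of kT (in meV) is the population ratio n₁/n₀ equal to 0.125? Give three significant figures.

21.1 meV

n₁/n₀ = exp[−(E₁−E₀)/kT] = 0.125.
⇒ (E₁−E₀)/kT = ln(1/0.125) = ln(8.0000) = 2.0794.
kT = 43.8 meV / 2.0794 = 21.1 meV.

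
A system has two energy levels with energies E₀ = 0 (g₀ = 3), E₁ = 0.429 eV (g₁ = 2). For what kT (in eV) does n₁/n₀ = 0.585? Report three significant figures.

n₁/n₀ = (g₁/g₀) exp[−(E₁−E₀)/kT] = 0.585.
⇒ (E₁−E₀)/kT = ln((2/3)/0.585) = ln(1.1396) = 0.13068.
kT = 0.429 eV / 0.13068 = 3.28 eV.

3.28 eV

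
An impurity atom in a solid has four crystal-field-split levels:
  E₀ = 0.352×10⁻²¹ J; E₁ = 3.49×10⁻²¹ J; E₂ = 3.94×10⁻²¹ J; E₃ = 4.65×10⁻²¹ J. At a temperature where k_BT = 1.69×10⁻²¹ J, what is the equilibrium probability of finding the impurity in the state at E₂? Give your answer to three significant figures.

0.0883

Eᵢ/kT = 0.20828, 2.0651, 2.3314, 2.7515.
Z = Σ e^(−Eᵢ/kT) = e^(−0.20828) + e^(−2.0651) + e^(−2.3314) + e^(−2.7515) = 0.81198 + 0.12681 + 0.097160 + 0.063832 = 1.0998.
P₂ = e^(−E₂/kT) / Z = 0.097160/1.0998 = 0.0883.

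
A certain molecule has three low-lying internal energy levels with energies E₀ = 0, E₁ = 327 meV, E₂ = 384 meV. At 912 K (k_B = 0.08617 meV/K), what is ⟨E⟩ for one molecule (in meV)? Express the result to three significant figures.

k_BT = 0.08617 × 912 K = 78.587 meV.
Eᵢ/kT = 0, 4.1610, 4.8863.
Z = Σ e^(−Eᵢ/kT) = e^(−0) + e^(−4.1610) + e^(−4.8863) = 1.0000 + 0.015592 + 0.0075493 = 1.0231.
⟨E⟩ = Σ Eᵢ e^(−Eᵢ/kT) / Z = (0·1.0000 + 327·0.015592 + 384·0.0075493) / 1.0231 = 7.82 meV.

7.82 meV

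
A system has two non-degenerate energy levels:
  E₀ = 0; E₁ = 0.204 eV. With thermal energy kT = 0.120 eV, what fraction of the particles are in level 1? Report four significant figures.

Eᵢ/kT = 0, 1.70000.
Z = Σ e^(−Eᵢ/kT) = e^(−0) + e^(−1.70000) = 1.00000 + 0.182684 = 1.18268.
P₁ = e^(−E₁/kT) / Z = 0.182684/1.18268 = 0.1545.

0.1545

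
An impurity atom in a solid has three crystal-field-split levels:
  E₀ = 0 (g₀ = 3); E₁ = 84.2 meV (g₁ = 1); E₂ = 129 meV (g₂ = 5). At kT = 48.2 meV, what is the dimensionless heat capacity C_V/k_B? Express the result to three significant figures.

Eᵢ/kT = 0, 1.7469, 2.6763.
Z = Σ gᵢe^(−Eᵢ/kT) = 3·e^(−0) + 1·e^(−1.7469) + 5·e^(−2.6763) = 3.0000 + 0.17431 + 0.34409 = 3.5184.
⟨E⟩ = 16.787 meV, ⟨E²⟩ = 1978.7 meV².
C_V/k_B = (⟨E²⟩ − ⟨E⟩²)/(kT)² = (1978.7 − 281.80)/2323.2 = 0.730.

0.730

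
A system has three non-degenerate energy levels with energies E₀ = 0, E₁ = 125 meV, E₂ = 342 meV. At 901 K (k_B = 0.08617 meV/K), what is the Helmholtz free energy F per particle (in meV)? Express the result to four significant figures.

-14.93 meV

k_BT = 0.08617 × 901 K = 77.6392 meV.
Eᵢ/kT = 0, 1.61001, 4.40499.
Z = Σ e^(−Eᵢ/kT) = e^(−0) + e^(−1.61001) + e^(−4.40499) = 1.00000 + 0.199886 + 0.0122162 = 1.21210.
F = −kT ln Z = −77.6392 × ln(1.21210) = −77.6392 × 0.192354 = -14.93 meV.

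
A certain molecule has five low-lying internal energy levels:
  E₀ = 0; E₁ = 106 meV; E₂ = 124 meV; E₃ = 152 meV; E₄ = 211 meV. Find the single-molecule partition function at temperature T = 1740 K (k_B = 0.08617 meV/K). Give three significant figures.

Z = 2.54

k_BT = 0.08617 × 1740 K = 149.94 meV.
Eᵢ/kT = 0, 0.70695, 0.82700, 1.0137, 1.4072.
Z = Σ e^(−Eᵢ/kT) = e^(−0) + e^(−0.70695) + e^(−0.82700) + e^(−1.0137) + e^(−1.4072) = 1.0000 + 0.49315 + 0.43736 + 0.36287 + 0.24483 = 2.5382.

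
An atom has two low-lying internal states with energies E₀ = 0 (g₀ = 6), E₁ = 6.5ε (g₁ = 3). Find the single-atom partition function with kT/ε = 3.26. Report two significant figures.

Eᵢ/kT = 0, 1.994.
Z = Σ gᵢe^(−Eᵢ/kT) = 6·e^(−0) + 3·e^(−1.994) = 6.000 + 0.4084 = 6.408.

Z = 6.4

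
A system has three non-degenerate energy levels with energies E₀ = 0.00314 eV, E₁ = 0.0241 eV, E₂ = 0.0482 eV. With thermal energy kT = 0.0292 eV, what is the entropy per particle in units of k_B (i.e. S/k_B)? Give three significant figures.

Eᵢ/kT = 0.10753, 0.82534, 1.6507.
Z = Σ e^(−Eᵢ/kT) = e^(−0.10753) + e^(−0.82534) + e^(−1.6507) = 0.89805 + 0.43809 + 0.19192 = 1.5281.
⟨E⟩ = Σ EᵢPᵢ = 0.014808 eV.
S/k_B = ln Z + ⟨E⟩/kT = ln(1.5281) + 0.014808/0.0292 = 0.42403 + 0.50712 = 0.931.

0.931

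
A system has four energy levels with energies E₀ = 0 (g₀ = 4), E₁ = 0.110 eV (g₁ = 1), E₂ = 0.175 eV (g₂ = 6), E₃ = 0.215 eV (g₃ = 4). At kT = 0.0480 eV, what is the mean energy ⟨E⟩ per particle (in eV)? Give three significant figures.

0.0112 eV

Eᵢ/kT = 0, 2.2917, 3.6458, 4.4792.
Z = Σ gᵢe^(−Eᵢ/kT) = 4·e^(−0) + 1·e^(−2.2917) + 6·e^(−3.6458) + 4·e^(−4.4792) = 4.0000 + 0.10109 + 0.15660 + 0.045370 = 4.3031.
⟨E⟩ = Σ Eᵢ gᵢe^(−Eᵢ/kT) / Z = (0·4.0000 + 0.110·0.10109 + 0.175·0.15660 + 0.215·0.045370) / 4.3031 = 0.0112 eV.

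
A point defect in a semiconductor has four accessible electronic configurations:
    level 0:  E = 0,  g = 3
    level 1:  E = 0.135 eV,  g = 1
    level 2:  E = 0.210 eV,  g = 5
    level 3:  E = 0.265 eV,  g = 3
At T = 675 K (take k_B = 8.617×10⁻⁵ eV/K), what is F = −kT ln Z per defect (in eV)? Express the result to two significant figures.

k_BT = 8.617×10⁻⁵ × 675 K = 0.05816 eV.
Eᵢ/kT = 0, 2.321, 3.611, 4.556.
Z = Σ gᵢe^(−Eᵢ/kT) = 3·e^(−0) + 1·e^(−2.321) + 5·e^(−3.611) + 3·e^(−4.556) = 3.000 + 0.09818 + 0.1351 + 0.03151 = 3.265.
F = −kT ln Z = −0.05816 × ln(3.265) = −0.05816 × 1.183 = -0.069 eV.

-0.069 eV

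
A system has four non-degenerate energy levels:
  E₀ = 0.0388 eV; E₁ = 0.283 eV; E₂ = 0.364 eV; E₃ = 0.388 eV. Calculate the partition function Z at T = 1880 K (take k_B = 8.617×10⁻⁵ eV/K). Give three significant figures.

k_BT = 8.617×10⁻⁵ × 1880 K = 0.16200 eV.
Eᵢ/kT = 0.23951, 1.7469, 2.2469, 2.3951.
Z = Σ e^(−Eᵢ/kT) = e^(−0.23951) + e^(−1.7469) + e^(−2.2469) + e^(−2.3951) = 0.78701 + 0.17431 + 0.10573 + 0.091164 = 1.1582.

Z = 1.16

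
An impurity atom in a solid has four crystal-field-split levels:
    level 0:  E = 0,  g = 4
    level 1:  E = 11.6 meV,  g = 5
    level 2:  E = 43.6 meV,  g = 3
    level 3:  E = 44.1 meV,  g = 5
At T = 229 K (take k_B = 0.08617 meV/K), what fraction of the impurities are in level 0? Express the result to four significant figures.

0.5234

k_BT = 0.08617 × 229 K = 19.7329 meV.
Eᵢ/kT = 0, 0.587851, 2.20951, 2.23485.
Z = Σ gᵢe^(−Eᵢ/kT) = 4·e^(−0) + 5·e^(−0.587851) + 3·e^(−2.20951) + 5·e^(−2.23485) = 4.00000 + 2.77760 + 0.329263 + 0.535041 = 7.64190.
P₀ = g₀ e^(−E₀/kT) / Z = 4.00000/7.64190 = 0.5234.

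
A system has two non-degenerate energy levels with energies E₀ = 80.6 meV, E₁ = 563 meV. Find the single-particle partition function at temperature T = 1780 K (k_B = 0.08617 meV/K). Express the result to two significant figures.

Z = 0.62

k_BT = 0.08617 × 1780 K = 153.4 meV.
Eᵢ/kT = 0.5254, 3.670.
Z = Σ e^(−Eᵢ/kT) = e^(−0.5254) + e^(−3.670) = 0.5913 + 0.02548 = 0.6168.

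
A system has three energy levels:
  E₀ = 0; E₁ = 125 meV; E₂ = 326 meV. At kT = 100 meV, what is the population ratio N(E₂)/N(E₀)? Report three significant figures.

0.0384

n₂/n₀ = exp[−(E₂−E₀)/kT] = exp(−(326 meV)/(100 meV)) = exp(-3.2600) = 0.0384.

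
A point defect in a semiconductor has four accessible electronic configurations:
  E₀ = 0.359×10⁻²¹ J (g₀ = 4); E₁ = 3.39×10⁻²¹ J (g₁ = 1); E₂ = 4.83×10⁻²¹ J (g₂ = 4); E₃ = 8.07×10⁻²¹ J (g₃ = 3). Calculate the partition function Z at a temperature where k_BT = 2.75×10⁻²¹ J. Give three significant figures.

Z = 4.65

Eᵢ/kT = 0.13055, 1.2327, 1.7564, 2.9345.
Z = Σ gᵢe^(−Eᵢ/kT) = 4·e^(−0.13055) + 1·e^(−1.2327) + 4·e^(−1.7564) + 3·e^(−2.9345) = 3.5105 + 0.29150 + 0.69066 + 0.15947 = 4.6521.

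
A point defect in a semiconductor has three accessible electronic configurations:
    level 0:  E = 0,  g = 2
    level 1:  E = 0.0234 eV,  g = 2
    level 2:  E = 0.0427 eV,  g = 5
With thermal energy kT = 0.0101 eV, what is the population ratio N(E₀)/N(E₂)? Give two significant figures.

n₀/n₂ = (g₀/g₂) exp[−(E₀−E₂)/kT] = (2/5) × exp(−(-0.0427 eV)/(0.0101 eV)) = (2/5) × exp(4.228) = 27.

27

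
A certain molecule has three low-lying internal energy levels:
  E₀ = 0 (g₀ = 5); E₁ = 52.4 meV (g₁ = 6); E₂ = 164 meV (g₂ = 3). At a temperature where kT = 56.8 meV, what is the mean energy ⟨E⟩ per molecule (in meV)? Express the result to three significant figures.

Eᵢ/kT = 0, 0.92254, 2.8873.
Z = Σ gᵢe^(−Eᵢ/kT) = 5·e^(−0) + 6·e^(−0.92254) + 3·e^(−2.8873) = 5.0000 + 2.3850 + 0.16718 = 7.5522.
⟨E⟩ = Σ Eᵢ gᵢe^(−Eᵢ/kT) / Z = (0·5.0000 + 52.4·2.3850 + 164·0.16718) / 7.5522 = 20.2 meV.

20.2 meV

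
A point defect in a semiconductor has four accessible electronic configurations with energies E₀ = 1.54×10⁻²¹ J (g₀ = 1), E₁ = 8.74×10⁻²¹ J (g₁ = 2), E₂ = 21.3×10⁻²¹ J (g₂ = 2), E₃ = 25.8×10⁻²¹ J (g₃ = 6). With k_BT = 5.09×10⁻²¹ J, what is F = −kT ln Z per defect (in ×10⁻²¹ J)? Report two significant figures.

Eᵢ/kT = 0.3026, 1.717, 4.185, 5.069.
Z = Σ gᵢe^(−Eᵢ/kT) = 1·e^(−0.3026) + 2·e^(−1.717) + 2·e^(−4.185) + 6·e^(−5.069) = 0.7389 + 0.3592 + 0.03044 + 0.03773 = 1.166.
F = −kT ln Z = −5.09 × ln(1.166) = −5.09 × 0.1536 = -0.78 ×10⁻²¹ J.

-0.78 ×10⁻²¹ J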